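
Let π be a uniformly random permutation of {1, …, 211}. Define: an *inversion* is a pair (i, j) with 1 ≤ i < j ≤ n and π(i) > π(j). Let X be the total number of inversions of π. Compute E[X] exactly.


Write X = Σ X_I over the C(211, 2) = 22155 pairs i < j, with X_I the indicator of one inversion.
There are 22155 indicators.
For each fixed pair i < j, the values π(i) and π(j) are two distinct elements of {1, …, 211} in uniformly random order; by symmetry P[π(i) > π(j)] = 1/2.
By linearity: E[X] = 22155 · (1/2) = C(211, 2) · (1/2) = 22155/2 = 22155/2 ≈ 11077.50000.

E[X] = 22155/2 = 11077.50000.


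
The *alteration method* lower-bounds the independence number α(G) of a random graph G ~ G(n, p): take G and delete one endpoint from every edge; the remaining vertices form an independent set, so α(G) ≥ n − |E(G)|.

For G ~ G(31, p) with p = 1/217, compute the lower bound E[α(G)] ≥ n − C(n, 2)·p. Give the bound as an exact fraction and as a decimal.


E[|E(G)|] = C(31, 2)·p = 465 · (1/217) = 15/7.
E[α(G)] ≥ n − E[|E(G)|] = 31 − 15/7 = 202/7.
Numerically: ≈ 28.857143.
(This is only a lower bound; the true E[α(G)] may be larger.)

E[α(G)] ≥ 202/7 ≈ 28.857143.


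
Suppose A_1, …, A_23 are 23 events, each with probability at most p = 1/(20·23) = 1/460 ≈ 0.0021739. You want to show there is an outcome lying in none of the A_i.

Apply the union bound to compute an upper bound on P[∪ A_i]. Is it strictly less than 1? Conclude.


Union bound: P[∪_{i=1}^{23} A_i] ≤ Σ_i P[A_i] ≤ 23·p = 23·(1/460) = 1/20.
Numerically: 1/20 ≈ 0.0500000.
Is 1/20 < 1? YES.
Since P[∪ A_i] ≤ 1/20 < 1, the complement has P[∩ A_i^c] ≥ 1 − 1/20 = 19/20 > 0, so some outcome avoids every A_i.

23·p = 1/20 ≈ 0.0500000; existence CERTIFIED by the union bound.


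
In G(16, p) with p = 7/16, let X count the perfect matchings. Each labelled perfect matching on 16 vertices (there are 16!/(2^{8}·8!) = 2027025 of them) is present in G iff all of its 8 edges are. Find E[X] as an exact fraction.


K_16 has 16!/(2^{8}·8!) = 2027025 labelled perfect matchings.
For each such perfect matching H, let X_H = 1 if all 8 edges of H are present in G. Then P[X_H = 1] = p^{8} = (7/16)^{8} = 5764801/4294967296.
Summing the indicators: E[X] = Σ_H E[X_H] = 2027025 · p^{8} = 2027025 · 5764801/4294967296 = 11685395747025/4294967296.
Numerically: E[X] ≈ 2720.72.

E[X] = 2027025 · (7/16)^{8} = 11685395747025/4294967296 ≈ 2720.72.


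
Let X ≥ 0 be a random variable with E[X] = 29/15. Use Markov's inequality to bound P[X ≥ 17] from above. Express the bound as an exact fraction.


μ = E[X] = 29/15, a = 17.
Markov: P[X ≥ 17] ≤ μ/a = (29/15)/17 = 29/255.
Numerically: ≈ 0.113725.
(Since a = 17 > μ = 1.933333, the bound 29/255 is < 1 and informative.)

P[X ≥ 17] ≤ 29/255 ≈ 0.113725.


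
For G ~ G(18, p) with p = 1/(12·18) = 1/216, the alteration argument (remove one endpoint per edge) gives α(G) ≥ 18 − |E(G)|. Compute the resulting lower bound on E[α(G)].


E[|E(G)|] = C(18, 2)·p = 153 · (1/216) = 17/24.
E[α(G)] ≥ n − E[|E(G)|] = 18 − 17/24 = 415/24.
Numerically: ≈ 17.292.
(This is only a lower bound; the true E[α(G)] may be larger.)

E[α(G)] ≥ 415/24 ≈ 17.292.


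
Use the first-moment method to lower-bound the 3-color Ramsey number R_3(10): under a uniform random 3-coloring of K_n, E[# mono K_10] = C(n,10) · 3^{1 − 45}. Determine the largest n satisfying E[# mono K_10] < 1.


We need C(n, 10) · 3^{1 − 45} < 1, i.e. C(n, 10) < 3^{45 − 1} = 984770902183611232881.
Check values of n near the boundary:
  n = 571: C(571, 10) = 937951290893172842001; 937951290893172842001 < 984770902183611232881? YES
  n = 572: C(572, 10) = 954640815642161682606; 954640815642161682606 < 984770902183611232881? YES
  n = 573: C(573, 10) = 971597135635805762226; 971597135635805762226 < 984770902183611232881? YES
  n = 574: C(574, 10) = 988824035203816502691; 988824035203816502691 < 984770902183611232881? NO
  n = 575: C(575, 10) = 1006325345561406175305; 1006325345561406175305 < 984770902183611232881? NO
  n = 576: C(576, 10) = 1024104945306307344480; 1024104945306307344480 < 984770902183611232881? NO
The largest n with C(n, 10) < 984770902183611232881 is n = 573 (where E[X] = 35985079097622435638/36472996377170786403 ≈ 0.9866225). Hence R_3(10) > 573, i.e. R_3(10) ≥ 574.

Largest n = 573; hence R_3(10) > 573.


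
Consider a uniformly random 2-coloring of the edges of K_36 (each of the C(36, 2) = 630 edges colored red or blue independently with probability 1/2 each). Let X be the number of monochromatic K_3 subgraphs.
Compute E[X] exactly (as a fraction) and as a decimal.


Let X = Σ_S X_S over the C(36, 3) = 7140 subsets S of size 3, where X_S = 1 if the K_3 on S is monochromatic.
For a fixed S, the K_3 on S has C(3, 2) = 3 edges. P[all 3 edges red] = (1/2)^3, and likewise for blue, so P[monochromatic] = 2·(1/2)^3 = 2^{1 − 3} = 1/4.
By linearity: E[X] = C(36, 3) · 2^{1 − 3} = 7140 · 1/4 = 1785.
Numerically: E[X] ≈ 1785.0000.

E[X] = C(36,3)·2^(1−C(3,2)) = 1785 ≈ 1785.0000.


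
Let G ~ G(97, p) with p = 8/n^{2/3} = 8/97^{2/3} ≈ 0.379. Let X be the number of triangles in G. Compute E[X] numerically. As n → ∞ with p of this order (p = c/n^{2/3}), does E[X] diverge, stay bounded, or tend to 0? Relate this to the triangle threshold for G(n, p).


Number of potential triangles: C(97, 3) = 147440.
Each occurs with probability p³ ≈ (0.379)³ ≈ 5.44160e-02.
By linearity: E[X] = C(97, 3)·p³ ≈ 147440 · 5.44160e-02 ≈ 8023.093.
Since α = 2/3 < 1, p = c/n^{2/3} ≫ 1/n is above the triangle threshold p ~ 1/n. Asymptotically E[X] ~ (c³/6)·n^{3(1−α)} = (8³/6)·n^{1} → ∞; triangles are abundant w.h.p.

E[X] ≈ 8023.093; in regime p = Θ(1/n^{2/3}) E[X] diverges (above the triangle threshold p ~ 1/n).


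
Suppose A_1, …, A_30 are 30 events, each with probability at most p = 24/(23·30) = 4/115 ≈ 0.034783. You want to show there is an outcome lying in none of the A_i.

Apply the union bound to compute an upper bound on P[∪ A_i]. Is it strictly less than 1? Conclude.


Union bound: P[∪_{i=1}^{30} A_i] ≤ Σ_i P[A_i] ≤ 30·p = 30·(4/115) = 24/23.
Numerically: 24/23 ≈ 1.043478.
Is 24/23 < 1? NO.
Since the bound 24/23 is ≥ 1, the union bound is uninformative here; it does NOT by itself certify existence.

30·p = 24/23 ≈ 1.043478; existence NOT certified by the union bound.


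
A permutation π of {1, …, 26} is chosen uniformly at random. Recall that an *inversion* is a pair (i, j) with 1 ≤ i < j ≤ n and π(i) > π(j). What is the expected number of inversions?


Write X = Σ X_I over the C(26, 2) = 325 pairs i < j, with X_I the indicator of one inversion.
There are 325 indicators.
For each fixed pair i < j, the values π(i) and π(j) are two distinct elements of {1, …, 26} in uniformly random order; by symmetry P[π(i) > π(j)] = 1/2.
By linearity: E[X] = 325 · (1/2) = C(26, 2) · (1/2) = 325/2 = 325/2 ≈ 162.5000.

E[X] = 325/2 = 162.5000.


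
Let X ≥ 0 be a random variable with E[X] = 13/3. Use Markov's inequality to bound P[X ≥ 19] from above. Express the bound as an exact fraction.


μ = E[X] = 13/3, a = 19.
Markov: P[X ≥ 19] ≤ μ/a = (13/3)/19 = 13/57.
Numerically: ≈ 0.228070.
(Since a = 19 > μ = 4.333333, the bound 13/57 is < 1 and informative.)

P[X ≥ 19] ≤ 13/57 ≈ 0.228070.


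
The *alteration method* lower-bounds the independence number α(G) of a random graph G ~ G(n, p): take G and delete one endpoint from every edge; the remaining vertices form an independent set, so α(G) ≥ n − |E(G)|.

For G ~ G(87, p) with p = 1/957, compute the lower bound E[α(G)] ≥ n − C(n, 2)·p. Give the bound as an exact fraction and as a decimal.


E[|E(G)|] = C(87, 2)·p = 3741 · (1/957) = 43/11.
E[α(G)] ≥ n − E[|E(G)|] = 87 − 43/11 = 914/11.
Numerically: ≈ 83.090909.
(This is only a lower bound; the true E[α(G)] may be larger.)

E[α(G)] ≥ 914/11 ≈ 83.090909.


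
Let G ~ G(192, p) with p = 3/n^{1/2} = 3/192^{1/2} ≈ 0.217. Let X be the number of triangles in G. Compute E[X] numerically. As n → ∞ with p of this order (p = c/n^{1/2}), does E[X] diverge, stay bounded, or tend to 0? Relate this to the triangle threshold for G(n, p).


Number of potential triangles: C(192, 3) = 1161280.
Each occurs with probability p³ ≈ (0.217)³ ≈ 1.01487e-02.
By linearity: E[X] = C(192, 3)·p³ ≈ 1161280 · 1.01487e-02 ≈ 11785.523.
Since α = 1/2 < 1, p = c/n^{1/2} ≫ 1/n is above the triangle threshold p ~ 1/n. Asymptotically E[X] ~ (c³/6)·n^{3(1−α)} = (3³/6)·n^{1.5} → ∞; triangles are abundant w.h.p.

E[X] ≈ 11785.523; in regime p = Θ(1/n^{1/2}) E[X] diverges (above the triangle threshold p ~ 1/n).


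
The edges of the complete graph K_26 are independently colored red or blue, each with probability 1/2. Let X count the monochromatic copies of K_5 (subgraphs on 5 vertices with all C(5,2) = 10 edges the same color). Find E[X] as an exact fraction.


Let X = Σ_S X_S over the C(26, 5) = 65780 subsets S of size 5, where X_S = 1 if the K_5 on S is monochromatic.
For a fixed S, the K_5 on S has C(5, 2) = 10 edges. P[all 10 edges red] = (1/2)^10, and likewise for blue, so P[monochromatic] = 2·(1/2)^10 = 2^{1 − 10} = 1/512.
By linearity of expectation: E[X] = C(26, 5) · 2^{1 − 10} = 65780 · 1/512 = 16445/128.
Numerically: E[X] ≈ 128.477.

E[X] = C(26,5)·2^(1−C(5,2)) = 16445/128 ≈ 128.477.


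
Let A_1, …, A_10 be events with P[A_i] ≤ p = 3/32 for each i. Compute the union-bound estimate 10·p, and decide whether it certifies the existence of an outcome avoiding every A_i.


Union bound: P[∪_{i=1}^{10} A_i] ≤ Σ_i P[A_i] ≤ 10·p = 10·(3/32) = 15/16.
Numerically: 15/16 ≈ 0.938.
Is 15/16 < 1? YES.
Since P[∪ A_i] ≤ 15/16 < 1, the complement has P[∩ A_i^c] ≥ 1 − 15/16 = 1/16 > 0, so some outcome avoids every A_i.

10·p = 15/16 ≈ 0.938; existence CERTIFIED by the union bound.


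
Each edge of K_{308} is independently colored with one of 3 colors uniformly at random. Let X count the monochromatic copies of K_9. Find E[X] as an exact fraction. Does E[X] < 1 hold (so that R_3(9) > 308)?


E[X] = C(308, 9) · 3^{1 − 36} = 61088326838816200 · 3^{−35} = 61088326838816200/50031545098999707.
As a reduced fraction: E[X] = 61088326838816200/50031545098999707 ≈ 1.22100.
Is E[X] < 1? NO.
Since E[X] ≥ 1, the first-moment bound is inconclusive at n = 308; it does NOT by itself certify R_3(9) > 308.

E[X] = 61088326838816200/50031545098999707 ≈ 1.22100; E[X] ≥ 1; first-moment method inconclusive here.


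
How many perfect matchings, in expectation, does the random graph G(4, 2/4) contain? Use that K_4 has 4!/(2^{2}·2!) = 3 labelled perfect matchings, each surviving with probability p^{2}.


K_4 has 4!/(2^{2}·2!) = 3 labelled perfect matchings.
For each such perfect matching H, let X_H = 1 if all 2 edges of H are present in G. Then P[X_H = 1] = p^{2} = (1/2)^{2} = 1/4.
Summing the indicators: E[X] = Σ_H E[X_H] = 3 · p^{2} = 3 · 1/4 = 3/4.
Numerically: E[X] ≈ 0.75.

E[X] = 3 · (1/2)^{2} = 3/4 ≈ 0.75.


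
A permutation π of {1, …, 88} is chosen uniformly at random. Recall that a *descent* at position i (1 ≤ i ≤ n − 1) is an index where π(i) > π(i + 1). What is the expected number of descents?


Write X = Σ X_I over i = 1, …, 87, with X_I the indicator of one descent.
There are 87 indicators.
For each fixed i, the pair (π(i), π(i+1)) is a uniformly random ordered pair of distinct values from {1, …, 88}; by symmetry P[π(i) > π(i+1)] = 1/2.
By linearity: E[X] = 87 · (1/2) = (88 − 1) · (1/2) = 87/2 ≈ 43.500.

E[X] = 87/2 = 43.500.


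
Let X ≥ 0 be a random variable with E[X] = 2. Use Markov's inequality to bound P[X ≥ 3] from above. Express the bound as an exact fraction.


μ = E[X] = 2, a = 3.
Markov: P[X ≥ 3] ≤ μ/a = (2)/3 = 2/3.
Numerically: ≈ 0.66667.
(Since a = 3 > μ = 2.00000, the bound 2/3 is < 1 and informative.)

P[X ≥ 3] ≤ 2/3 ≈ 0.66667.


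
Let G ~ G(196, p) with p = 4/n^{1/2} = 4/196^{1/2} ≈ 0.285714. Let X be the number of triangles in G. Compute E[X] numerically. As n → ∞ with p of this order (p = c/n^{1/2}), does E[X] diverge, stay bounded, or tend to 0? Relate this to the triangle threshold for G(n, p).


Number of potential triangles: C(196, 3) = 1235780.
Each occurs with probability p³ ≈ (0.285714)³ ≈ 2.33236152e-02.
By linearity: E[X] = C(196, 3)·p³ ≈ 1235780 · 2.33236152e-02 ≈ 28822.857143.
Since α = 1/2 < 1, p = c/n^{1/2} ≫ 1/n is above the triangle threshold p ~ 1/n. Asymptotically E[X] ~ (c³/6)·n^{3(1−α)} = (4³/6)·n^{1.5} → ∞; triangles are abundant w.h.p.

E[X] ≈ 28822.857143; in regime p = Θ(1/n^{1/2}) E[X] diverges (above the triangle threshold p ~ 1/n).


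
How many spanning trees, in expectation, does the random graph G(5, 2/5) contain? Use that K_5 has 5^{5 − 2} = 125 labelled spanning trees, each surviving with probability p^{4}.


K_5 has 5^{5 − 2} = 125 labelled spanning trees.
For each such spanning tree H, let X_H = 1 if all 4 edges of H are present in G. Then P[X_H = 1] = p^{4} = (2/5)^{4} = 16/625.
Summing the indicators: E[X] = Σ_H E[X_H] = 125 · p^{4} = 125 · 16/625 = 16/5.
Numerically: E[X] ≈ 3.2.

E[X] = 125 · (2/5)^{4} = 16/5 ≈ 3.2.


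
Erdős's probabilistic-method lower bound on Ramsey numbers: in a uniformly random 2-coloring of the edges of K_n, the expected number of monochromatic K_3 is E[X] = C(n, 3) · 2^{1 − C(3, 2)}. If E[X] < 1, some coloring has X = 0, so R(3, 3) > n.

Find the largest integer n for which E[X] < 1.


We need C(n, 3) · 2^{1 − 3} < 1, i.e. C(n, 3) < 2^{3 − 1} = 4.
Check values of n near the boundary:
  n = 3: C(3, 3) = 1; 1 < 4? YES
  n = 4: C(4, 3) = 4; 4 < 4? NO
  n = 5: C(5, 3) = 10; 10 < 4? NO
The largest n with C(n, 3) < 4 is n = 3 (where E[X] = 1/4 ≈ 0.2500). Hence R(3, 3) > 3, i.e. R(3, 3) ≥ 4.

Largest n = 3; hence R(3, 3) > 3.


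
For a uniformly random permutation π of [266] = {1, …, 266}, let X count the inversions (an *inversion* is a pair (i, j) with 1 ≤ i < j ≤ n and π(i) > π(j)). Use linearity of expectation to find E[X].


Write X = Σ X_I over the C(266, 2) = 35245 pairs i < j, with X_I the indicator of one inversion.
There are 35245 indicators.
For each fixed pair i < j, the values π(i) and π(j) are two distinct elements of {1, …, 266} in uniformly random order; by symmetry P[π(i) > π(j)] = 1/2.
By linearity: E[X] = 35245 · (1/2) = C(266, 2) · (1/2) = 35245/2 = 35245/2 ≈ 17622.500.

E[X] = 35245/2 = 17622.500.


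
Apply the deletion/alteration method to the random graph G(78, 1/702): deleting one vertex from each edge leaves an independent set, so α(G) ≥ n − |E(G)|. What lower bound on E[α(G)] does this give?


E[|E(G)|] = C(78, 2)·p = 3003 · (1/702) = 77/18.
E[α(G)] ≥ n − E[|E(G)|] = 78 − 77/18 = 1327/18.
Numerically: ≈ 73.72222.
(This is only a lower bound; the true E[α(G)] may be larger.)

E[α(G)] ≥ 1327/18 ≈ 73.72222.


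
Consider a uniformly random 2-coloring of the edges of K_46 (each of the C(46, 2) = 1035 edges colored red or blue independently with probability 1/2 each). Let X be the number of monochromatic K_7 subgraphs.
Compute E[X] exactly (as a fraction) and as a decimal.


Let X = Σ_S X_S over the C(46, 7) = 53524680 subsets S of size 7, where X_S = 1 if the K_7 on S is monochromatic.
For a fixed S, the K_7 on S has C(7, 2) = 21 edges. P[all 21 edges red] = (1/2)^21, and likewise for blue, so P[monochromatic] = 2·(1/2)^21 = 2^{1 − 21} = 1/1048576.
Summing: E[X] = C(46, 7) · 2^{1 − 21} = 53524680 · 1/1048576 = 6690585/131072.
Numerically: E[X] ≈ 51.045.

E[X] = C(46,7)·2^(1−C(7,2)) = 6690585/131072 ≈ 51.045.


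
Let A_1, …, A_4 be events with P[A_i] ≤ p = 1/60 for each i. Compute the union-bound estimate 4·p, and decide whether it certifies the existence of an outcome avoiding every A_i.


Union bound: P[∪_{i=1}^{4} A_i] ≤ Σ_i P[A_i] ≤ 4·p = 4·(1/60) = 1/15.
Numerically: 1/15 ≈ 0.0667.
Is 1/15 < 1? YES.
Since P[∪ A_i] ≤ 1/15 < 1, the complement has P[∩ A_i^c] ≥ 1 − 1/15 = 14/15 > 0, so some outcome avoids every A_i.

4·p = 1/15 ≈ 0.0667; existence CERTIFIED by the union bound.


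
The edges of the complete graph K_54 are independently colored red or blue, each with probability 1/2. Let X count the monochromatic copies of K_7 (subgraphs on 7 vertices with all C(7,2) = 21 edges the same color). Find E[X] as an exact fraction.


Let X = Σ_S X_S over the C(54, 7) = 177100560 subsets S of size 7, where X_S = 1 if the K_7 on S is monochromatic.
For a fixed S, the K_7 on S has C(7, 2) = 21 edges. P[all 21 edges red] = (1/2)^21, and likewise for blue, so P[monochromatic] = 2·(1/2)^21 = 2^{1 − 21} = 1/1048576.
By linearity of expectation: E[X] = C(54, 7) · 2^{1 − 21} = 177100560 · 1/1048576 = 11068785/65536.
Numerically: E[X] ≈ 168.896.

E[X] = C(54,7)·2^(1−C(7,2)) = 11068785/65536 ≈ 168.896.


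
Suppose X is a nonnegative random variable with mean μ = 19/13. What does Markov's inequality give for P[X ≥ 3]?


μ = E[X] = 19/13, a = 3.
Markov: P[X ≥ 3] ≤ μ/a = (19/13)/3 = 19/39.
Numerically: ≈ 0.487179.
(Since a = 3 > μ = 1.461538, the bound 19/39 is < 1 and informative.)

P[X ≥ 3] ≤ 19/39 ≈ 0.487179.


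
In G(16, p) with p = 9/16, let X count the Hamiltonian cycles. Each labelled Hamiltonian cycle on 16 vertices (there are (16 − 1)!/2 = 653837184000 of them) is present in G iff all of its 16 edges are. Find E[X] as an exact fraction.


K_16 has (16 − 1)!/2 = 653837184000 labelled Hamiltonian cycles.
For each such Hamiltonian cycle H, let X_H = 1 if all 16 edges of H are present in G. Then P[X_H = 1] = p^{16} = (9/16)^{16} = 1853020188851841/18446744073709551616.
By linearity of expectation: E[X] = Σ_H E[X_H] = 653837184000 · p^{16} = 653837184000 · 1853020188851841/18446744073709551616 = 1183177248216831945952875/18014398509481984.
Numerically: E[X] ≈ 6.568e+07.

E[X] = 653837184000 · (9/16)^{16} = 1183177248216831945952875/18014398509481984 ≈ 6.568e+07.


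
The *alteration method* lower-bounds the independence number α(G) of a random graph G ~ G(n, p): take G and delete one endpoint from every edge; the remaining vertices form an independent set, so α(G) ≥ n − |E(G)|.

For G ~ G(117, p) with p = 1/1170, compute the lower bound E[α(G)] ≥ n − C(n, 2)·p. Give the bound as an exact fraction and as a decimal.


E[|E(G)|] = C(117, 2)·p = 6786 · (1/1170) = 29/5.
E[α(G)] ≥ n − E[|E(G)|] = 117 − 29/5 = 556/5.
Numerically: ≈ 111.200.
(This is only a lower bound; the true E[α(G)] may be larger.)

E[α(G)] ≥ 556/5 ≈ 111.200.


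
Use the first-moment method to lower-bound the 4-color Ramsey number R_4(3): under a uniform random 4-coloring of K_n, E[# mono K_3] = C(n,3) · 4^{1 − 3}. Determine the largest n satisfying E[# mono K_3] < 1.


We need C(n, 3) · 4^{1 − 3} < 1, i.e. C(n, 3) < 4^{3 − 1} = 16.
Check values of n near the boundary:
  n = 4: C(4, 3) = 4; 4 < 16? YES
  n = 5: C(5, 3) = 10; 10 < 16? YES
  n = 6: C(6, 3) = 20; 20 < 16? NO
  n = 7: C(7, 3) = 35; 35 < 16? NO
The largest n with C(n, 3) < 16 is n = 5 (where E[X] = 5/8 ≈ 0.625000). Hence R_4(3) > 5, i.e. R_4(3) ≥ 6.

Largest n = 5; hence R_4(3) > 5.


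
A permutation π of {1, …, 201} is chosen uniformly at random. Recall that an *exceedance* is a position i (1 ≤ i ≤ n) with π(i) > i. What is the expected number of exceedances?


Write X = Σ_{i=1}^{201} X_i, where X_i = 1_{π(i) > i}.
For each fixed i, π(i) is uniform over {1, …, 201} (marginal of a uniform permutation), so P[π(i) > i] = (n − i)/n. Summing: Σ_{i=1}^{201} (n − i)/n = (0 + 1 + … + 200)/201 = 201(201 − 1)/(2·201) = (201 − 1)/2.
Hence E[X] = Σ_{i=1}^{201} (201 − i)/201 = 100 ≈ 100.00000.

E[X] = 100 = 100.00000.


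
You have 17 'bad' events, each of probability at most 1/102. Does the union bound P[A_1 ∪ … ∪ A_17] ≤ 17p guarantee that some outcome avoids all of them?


Union bound: P[∪_{i=1}^{17} A_i] ≤ Σ_i P[A_i] ≤ 17·p = 17·(1/102) = 1/6.
Numerically: 1/6 ≈ 0.16667.
Is 1/6 < 1? YES.
Since P[∪ A_i] ≤ 1/6 < 1, the complement has P[∩ A_i^c] ≥ 1 − 1/6 = 5/6 > 0, so some outcome avoids every A_i.

17·p = 1/6 ≈ 0.16667; existence CERTIFIED by the union bound.


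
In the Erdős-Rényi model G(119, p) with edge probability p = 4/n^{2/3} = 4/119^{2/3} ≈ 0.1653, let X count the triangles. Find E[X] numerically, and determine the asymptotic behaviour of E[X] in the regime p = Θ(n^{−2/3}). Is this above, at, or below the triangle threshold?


Number of potential triangles: C(119, 3) = 273819.
Each occurs with probability p³ ≈ (0.1653)³ ≈ 4.519455e-03.
By linearity: E[X] = C(119, 3)·p³ ≈ 273819 · 4.519455e-03 ≈ 1237.5126.
Since α = 2/3 < 1, p = c/n^{2/3} ≫ 1/n is above the triangle threshold p ~ 1/n. Asymptotically E[X] ~ (c³/6)·n^{3(1−α)} = (4³/6)·n^{1} → ∞; triangles are abundant w.h.p.

E[X] ≈ 1237.5126; in regime p = Θ(1/n^{2/3}) E[X] diverges (above the triangle threshold p ~ 1/n).


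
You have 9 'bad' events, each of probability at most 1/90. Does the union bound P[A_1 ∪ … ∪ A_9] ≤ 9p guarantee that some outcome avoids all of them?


Union bound: P[∪_{i=1}^{9} A_i] ≤ Σ_i P[A_i] ≤ 9·p = 9·(1/90) = 1/10.
Numerically: 1/10 ≈ 0.10000.
Is 1/10 < 1? YES.
Since P[∪ A_i] ≤ 1/10 < 1, the complement has P[∩ A_i^c] ≥ 1 − 1/10 = 9/10 > 0, so some outcome avoids every A_i.

9·p = 1/10 ≈ 0.10000; existence CERTIFIED by the union bound.


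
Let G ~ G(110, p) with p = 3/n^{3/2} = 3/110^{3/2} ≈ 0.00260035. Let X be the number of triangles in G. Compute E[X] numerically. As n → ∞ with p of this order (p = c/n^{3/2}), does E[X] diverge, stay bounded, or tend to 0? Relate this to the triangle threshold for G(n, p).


Number of potential triangles: C(110, 3) = 215820.
Each occurs with probability p³ ≈ (0.00260035)³ ≈ 1.75831500e-08.
By linearity: E[X] = C(110, 3)·p³ ≈ 215820 · 1.75831500e-08 ≈ 0.003795.
Since α = 3/2 > 1, p = c/n^{3/2} = o(1/n) is below the triangle threshold p ~ 1/n. Asymptotically E[X] ~ (c³/6)·n^{3(1−α)} = (3³/6)·n^{-1.5} → 0, so by Markov's inequality G has no triangles w.h.p.

E[X] ≈ 0.003795; in regime p = Θ(1/n^{3/2}) E[X] tends to 0 (below the triangle threshold p ~ 1/n).


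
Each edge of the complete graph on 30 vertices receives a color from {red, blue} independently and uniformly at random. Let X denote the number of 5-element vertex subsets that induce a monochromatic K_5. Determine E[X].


Let X = Σ_S X_S over the C(30, 5) = 142506 subsets S of size 5, where X_S = 1 if the K_5 on S is monochromatic.
For a fixed S, the K_5 on S has C(5, 2) = 10 edges. P[all 10 edges red] = (1/2)^10, and likewise for blue, so P[monochromatic] = 2·(1/2)^10 = 2^{1 − 10} = 1/512.
By linearity: E[X] = C(30, 5) · 2^{1 − 10} = 142506 · 1/512 = 71253/256.
Numerically: E[X] ≈ 278.3320.

E[X] = C(30,5)·2^(1−C(5,2)) = 71253/256 ≈ 278.3320.


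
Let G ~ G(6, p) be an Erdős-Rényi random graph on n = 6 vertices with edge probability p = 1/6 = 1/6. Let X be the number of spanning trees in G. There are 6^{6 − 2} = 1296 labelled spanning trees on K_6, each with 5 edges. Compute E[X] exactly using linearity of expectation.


K_6 has 6^{6 − 2} = 1296 labelled spanning trees.
For each such spanning tree H, let X_H = 1 if all 5 edges of H are present in G. Then P[X_H = 1] = p^{5} = (1/6)^{5} = 1/7776.
By linearity of expectation: E[X] = Σ_H E[X_H] = 1296 · p^{5} = 1296 · 1/7776 = 1/6.
Numerically: E[X] ≈ 0.16667.

E[X] = 1296 · (1/6)^{5} = 1/6 ≈ 0.16667.


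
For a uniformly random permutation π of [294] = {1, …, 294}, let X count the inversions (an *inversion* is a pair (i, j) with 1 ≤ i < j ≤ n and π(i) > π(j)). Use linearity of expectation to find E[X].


Write X = Σ X_I over the C(294, 2) = 43071 pairs i < j, with X_I the indicator of one inversion.
There are 43071 indicators.
For each fixed pair i < j, the values π(i) and π(j) are two distinct elements of {1, …, 294} in uniformly random order; by symmetry P[π(i) > π(j)] = 1/2.
By linearity: E[X] = 43071 · (1/2) = C(294, 2) · (1/2) = 43071/2 = 43071/2 ≈ 21535.500000.

E[X] = 43071/2 = 21535.500000.


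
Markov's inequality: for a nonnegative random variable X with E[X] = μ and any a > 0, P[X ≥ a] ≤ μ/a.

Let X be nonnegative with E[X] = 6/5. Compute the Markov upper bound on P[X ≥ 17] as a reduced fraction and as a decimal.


μ = E[X] = 6/5, a = 17.
Markov: P[X ≥ 17] ≤ μ/a = (6/5)/17 = 6/85.
Numerically: ≈ 0.071.
(Since a = 17 > μ = 1.200, the bound 6/85 is < 1 and informative.)

P[X ≥ 17] ≤ 6/85 ≈ 0.071.


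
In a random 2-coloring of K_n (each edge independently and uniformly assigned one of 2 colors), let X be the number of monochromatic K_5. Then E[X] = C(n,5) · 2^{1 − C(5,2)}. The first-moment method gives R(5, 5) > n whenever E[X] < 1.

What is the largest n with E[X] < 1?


We need C(n, 5) · 2^{1 − 10} < 1, i.e. C(n, 5) < 2^{10 − 1} = 512.
Check values of n near the boundary:
  n = 10: C(10, 5) = 252; 252 < 512? YES
  n = 11: C(11, 5) = 462; 462 < 512? YES
  n = 12: C(12, 5) = 792; 792 < 512? NO
  n = 13: C(13, 5) = 1287; 1287 < 512? NO
The largest n with C(n, 5) < 512 is n = 11 (where E[X] = 231/256 ≈ 0.902344). Hence R(5, 5) > 11, i.e. R(5, 5) ≥ 12.

Largest n = 11; hence R(5, 5) > 11.


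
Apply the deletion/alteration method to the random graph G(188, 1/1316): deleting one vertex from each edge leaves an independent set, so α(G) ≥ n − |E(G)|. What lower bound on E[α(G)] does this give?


E[|E(G)|] = C(188, 2)·p = 17578 · (1/1316) = 187/14.
E[α(G)] ≥ n − E[|E(G)|] = 188 − 187/14 = 2445/14.
Numerically: ≈ 174.643.
(This is only a lower bound; the true E[α(G)] may be larger.)

E[α(G)] ≥ 2445/14 ≈ 174.643.


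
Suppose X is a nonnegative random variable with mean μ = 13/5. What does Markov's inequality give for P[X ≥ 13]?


μ = E[X] = 13/5, a = 13.
Markov: P[X ≥ 13] ≤ μ/a = (13/5)/13 = 1/5.
Numerically: ≈ 0.20000.
(Since a = 13 > μ = 2.60000, the bound 1/5 is < 1 and informative.)

P[X ≥ 13] ≤ 1/5 ≈ 0.20000.


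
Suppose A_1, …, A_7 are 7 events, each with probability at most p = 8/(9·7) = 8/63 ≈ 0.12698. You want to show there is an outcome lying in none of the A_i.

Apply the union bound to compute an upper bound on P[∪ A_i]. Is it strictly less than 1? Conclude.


Union bound: P[∪_{i=1}^{7} A_i] ≤ Σ_i P[A_i] ≤ 7·p = 7·(8/63) = 8/9.
Numerically: 8/9 ≈ 0.88889.
Is 8/9 < 1? YES.
Since P[∪ A_i] ≤ 8/9 < 1, the complement has P[∩ A_i^c] ≥ 1 − 8/9 = 1/9 > 0, so some outcome avoids every A_i.

7·p = 8/9 ≈ 0.88889; existence CERTIFIED by the union bound.


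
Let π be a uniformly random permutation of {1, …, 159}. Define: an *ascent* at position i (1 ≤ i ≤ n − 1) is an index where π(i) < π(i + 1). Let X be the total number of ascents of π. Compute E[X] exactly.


Write X = Σ X_I over i = 1, …, 158, with X_I the indicator of one ascent.
There are 158 indicators.
For each fixed i, the pair (π(i), π(i+1)) is a uniformly random ordered pair of distinct values from {1, …, 159}; by symmetry P[π(i) < π(i+1)] = 1/2.
By linearity: E[X] = 158 · (1/2) = (159 − 1) · (1/2) = 79 ≈ 79.00000.

E[X] = 79 = 79.00000.


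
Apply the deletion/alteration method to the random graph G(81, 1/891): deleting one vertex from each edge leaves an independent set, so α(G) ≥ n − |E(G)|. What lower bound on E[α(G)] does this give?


E[|E(G)|] = C(81, 2)·p = 3240 · (1/891) = 40/11.
E[α(G)] ≥ n − E[|E(G)|] = 81 − 40/11 = 851/11.
Numerically: ≈ 77.36364.
(This is only a lower bound; the true E[α(G)] may be larger.)

E[α(G)] ≥ 851/11 ≈ 77.36364.


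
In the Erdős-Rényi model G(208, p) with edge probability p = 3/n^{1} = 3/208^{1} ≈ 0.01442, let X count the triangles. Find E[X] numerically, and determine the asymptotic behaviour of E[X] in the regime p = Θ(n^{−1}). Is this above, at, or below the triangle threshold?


Number of potential triangles: C(208, 3) = 1478256.
Each occurs with probability p³ ≈ (0.01442)³ ≈ 3.000363e-06.
By linearity: E[X] = C(208, 3)·p³ ≈ 1478256 · 3.000363e-06 ≈ 4.4353.
Here α = 1, so p = 3/n is exactly at the triangle threshold p ~ 1/n. Asymptotically E[X] → c³/6 = 3³/6 = 9/2 ≈ 4.5000, a bounded constant. In this regime the triangle count is asymptotically Poisson(c³/6).

E[X] ≈ 4.4353; in regime p = Θ(1/n^{1}) E[X] stays bounded (at the triangle threshold p ~ 1/n).


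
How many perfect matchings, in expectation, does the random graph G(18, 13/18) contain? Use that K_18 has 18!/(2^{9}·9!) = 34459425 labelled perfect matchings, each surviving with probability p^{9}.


K_18 has 18!/(2^{9}·9!) = 34459425 labelled perfect matchings.
For each such perfect matching H, let X_H = 1 if all 9 edges of H are present in G. Then P[X_H = 1] = p^{9} = (13/18)^{9} = 10604499373/198359290368.
Summing the indicators: E[X] = Σ_H E[X_H] = 34459425 · p^{9} = 34459425 · 10604499373/198359290368 = 4511419145758525/2448880128.
Numerically: E[X] ≈ 1.842e+06.

E[X] = 34459425 · (13/18)^{9} = 4511419145758525/2448880128 ≈ 1.842e+06.


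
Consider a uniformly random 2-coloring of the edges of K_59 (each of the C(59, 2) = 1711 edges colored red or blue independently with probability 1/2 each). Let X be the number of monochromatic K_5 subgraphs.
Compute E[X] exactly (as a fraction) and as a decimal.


Let X = Σ_S X_S over the C(59, 5) = 5006386 subsets S of size 5, where X_S = 1 if the K_5 on S is monochromatic.
For a fixed S, the K_5 on S has C(5, 2) = 10 edges. P[all 10 edges red] = (1/2)^10, and likewise for blue, so P[monochromatic] = 2·(1/2)^10 = 2^{1 − 10} = 1/512.
Summing: E[X] = C(59, 5) · 2^{1 − 10} = 5006386 · 1/512 = 2503193/256.
Numerically: E[X] ≈ 9778.09766.

E[X] = C(59,5)·2^(1−C(5,2)) = 2503193/256 ≈ 9778.09766.


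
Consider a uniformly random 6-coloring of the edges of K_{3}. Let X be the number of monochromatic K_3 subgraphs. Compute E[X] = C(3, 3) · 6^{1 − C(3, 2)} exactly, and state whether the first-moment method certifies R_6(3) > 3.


E[X] = C(3, 3) · 6^{1 − 3} = 1 · 6^{−2} = 1/36.
As a reduced fraction: E[X] = 1/36 ≈ 0.027778.
Is E[X] < 1? YES.
Since E[X] < 1, there exists a 6-coloring of K_{3} with no monochromatic K_3; hence R_6(3) > 3.

E[X] = 1/36 ≈ 0.027778; E[X] < 1, so R_6(3) > 3.


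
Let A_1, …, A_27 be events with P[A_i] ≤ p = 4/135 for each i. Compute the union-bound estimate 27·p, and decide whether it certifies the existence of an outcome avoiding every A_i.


Union bound: P[∪_{i=1}^{27} A_i] ≤ Σ_i P[A_i] ≤ 27·p = 27·(4/135) = 4/5.
Numerically: 4/5 ≈ 0.800000.
Is 4/5 < 1? YES.
Since P[∪ A_i] ≤ 4/5 < 1, the complement has P[∩ A_i^c] ≥ 1 − 4/5 = 1/5 > 0, so some outcome avoids every A_i.

27·p = 4/5 ≈ 0.800000; existence CERTIFIED by the union bound.


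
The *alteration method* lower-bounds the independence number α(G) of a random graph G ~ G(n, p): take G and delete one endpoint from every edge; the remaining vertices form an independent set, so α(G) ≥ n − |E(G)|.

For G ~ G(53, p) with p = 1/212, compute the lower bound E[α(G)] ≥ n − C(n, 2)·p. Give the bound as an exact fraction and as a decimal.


E[|E(G)|] = C(53, 2)·p = 1378 · (1/212) = 13/2.
E[α(G)] ≥ n − E[|E(G)|] = 53 − 13/2 = 93/2.
Numerically: ≈ 46.5000.
(This is only a lower bound; the true E[α(G)] may be larger.)

E[α(G)] ≥ 93/2 ≈ 46.5000.


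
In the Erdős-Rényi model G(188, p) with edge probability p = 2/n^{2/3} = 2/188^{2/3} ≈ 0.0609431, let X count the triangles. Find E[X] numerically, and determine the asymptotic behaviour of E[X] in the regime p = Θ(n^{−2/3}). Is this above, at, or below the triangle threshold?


Number of potential triangles: C(188, 3) = 1089836.
Each occurs with probability p³ ≈ (0.0609431)³ ≈ 2.26346763e-04.
By linearity: E[X] = C(188, 3)·p³ ≈ 1089836 · 2.26346763e-04 ≈ 246.680851.
Since α = 2/3 < 1, p = c/n^{2/3} ≫ 1/n is above the triangle threshold p ~ 1/n. Asymptotically E[X] ~ (c³/6)·n^{3(1−α)} = (2³/6)·n^{1} → ∞; triangles are abundant w.h.p.

E[X] ≈ 246.680851; in regime p = Θ(1/n^{2/3}) E[X] diverges (above the triangle threshold p ~ 1/n).


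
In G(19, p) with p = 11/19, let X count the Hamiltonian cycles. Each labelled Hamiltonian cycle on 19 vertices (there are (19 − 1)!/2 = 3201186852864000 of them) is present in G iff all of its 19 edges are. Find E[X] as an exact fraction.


K_19 has (19 − 1)!/2 = 3201186852864000 labelled Hamiltonian cycles.
For each such Hamiltonian cycle H, let X_H = 1 if all 19 edges of H are present in G. Then P[X_H = 1] = p^{19} = (11/19)^{19} = 61159090448414546291/1978419655660313589123979.
By linearity: E[X] = Σ_H E[X_H] = 3201186852864000 · p^{19} = 3201186852864000 · 61159090448414546291/1978419655660313589123979 = 195781676276584883979724733927424000/1978419655660313589123979.
Numerically: E[X] ≈ 9.8959e+10.

E[X] = 3201186852864000 · (11/19)^{19} = 195781676276584883979724733927424000/1978419655660313589123979 ≈ 9.8959e+10.


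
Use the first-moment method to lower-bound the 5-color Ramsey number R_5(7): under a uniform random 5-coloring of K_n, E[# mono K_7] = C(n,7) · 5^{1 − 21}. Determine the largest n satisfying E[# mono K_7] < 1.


We need C(n, 7) · 5^{1 − 21} < 1, i.e. C(n, 7) < 5^{21 − 1} = 95367431640625.
Check values of n near the boundary:
  n = 332: C(332, 7) = 82772214646616; 82772214646616 < 95367431640625? YES
  n = 333: C(333, 7) = 84549532139028; 84549532139028 < 95367431640625? YES
  n = 334: C(334, 7) = 86359460961576; 86359460961576 < 95367431640625? YES
  n = 335: C(335, 7) = 88202498238195; 88202498238195 < 95367431640625? YES
  n = 336: C(336, 7) = 90079147136880; 90079147136880 < 95367431640625? YES
  n = 337: C(337, 7) = 91989916924632; 91989916924632 < 95367431640625? YES
  n = 338: C(338, 7) = 93935323022736; 93935323022736 < 95367431640625? YES
  n = 339: C(339, 7) = 95915887062372; 95915887062372 < 95367431640625? NO
  n = 340: C(340, 7) = 97932136940560; 97932136940560 < 95367431640625? NO
The largest n with C(n, 7) < 95367431640625 is n = 338 (where E[X] = 93935323022736/95367431640625 ≈ 0.9849833). Hence R_5(7) > 338, i.e. R_5(7) ≥ 339.

Largest n = 338; hence R_5(7) > 338.


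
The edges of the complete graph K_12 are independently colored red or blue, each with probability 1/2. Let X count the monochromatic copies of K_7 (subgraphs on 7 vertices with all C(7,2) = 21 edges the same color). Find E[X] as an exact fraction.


Let X = Σ_S X_S over the C(12, 7) = 792 subsets S of size 7, where X_S = 1 if the K_7 on S is monochromatic.
For a fixed S, the K_7 on S has C(7, 2) = 21 edges. P[all 21 edges red] = (1/2)^21, and likewise for blue, so P[monochromatic] = 2·(1/2)^21 = 2^{1 − 21} = 1/1048576.
By linearity: E[X] = C(12, 7) · 2^{1 − 21} = 792 · 1/1048576 = 99/131072.
Numerically: E[X] ≈ 0.001.

E[X] = C(12,7)·2^(1−C(7,2)) = 99/131072 ≈ 0.001.


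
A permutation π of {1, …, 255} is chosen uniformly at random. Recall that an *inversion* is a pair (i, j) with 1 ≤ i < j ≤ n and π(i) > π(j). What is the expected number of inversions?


Write X = Σ X_I over the C(255, 2) = 32385 pairs i < j, with X_I the indicator of one inversion.
There are 32385 indicators.
For each fixed pair i < j, the values π(i) and π(j) are two distinct elements of {1, …, 255} in uniformly random order; by symmetry P[π(i) > π(j)] = 1/2.
By linearity: E[X] = 32385 · (1/2) = C(255, 2) · (1/2) = 32385/2 = 32385/2 ≈ 16192.500.

E[X] = 32385/2 = 16192.500.


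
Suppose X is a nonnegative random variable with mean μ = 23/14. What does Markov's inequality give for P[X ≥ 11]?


μ = E[X] = 23/14, a = 11.
Markov: P[X ≥ 11] ≤ μ/a = (23/14)/11 = 23/154.
Numerically: ≈ 0.14935.
(Since a = 11 > μ = 1.64286, the bound 23/154 is < 1 and informative.)

P[X ≥ 11] ≤ 23/154 ≈ 0.14935.


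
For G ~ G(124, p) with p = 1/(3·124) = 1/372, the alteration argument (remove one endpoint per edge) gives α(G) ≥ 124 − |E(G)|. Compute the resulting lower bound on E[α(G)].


E[|E(G)|] = C(124, 2)·p = 7626 · (1/372) = 41/2.
E[α(G)] ≥ n − E[|E(G)|] = 124 − 41/2 = 207/2.
Numerically: ≈ 103.50000.
(This is only a lower bound; the true E[α(G)] may be larger.)

E[α(G)] ≥ 207/2 ≈ 103.50000.


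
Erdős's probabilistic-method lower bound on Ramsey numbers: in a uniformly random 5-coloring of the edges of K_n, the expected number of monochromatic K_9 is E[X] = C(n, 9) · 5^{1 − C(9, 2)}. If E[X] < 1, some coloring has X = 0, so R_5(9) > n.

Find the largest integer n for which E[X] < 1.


We need C(n, 9) · 5^{1 − 36} < 1, i.e. C(n, 9) < 5^{36 − 1} = 2910383045673370361328125.
Check values of n near the boundary:
  n = 2168: C(2168, 9) = 2867804175977929537095120; 2867804175977929537095120 < 2910383045673370361328125? YES
  n = 2169: C(2169, 9) = 2879753360044504243499683; 2879753360044504243499683 < 2910383045673370361328125? YES
  n = 2170: C(2170, 9) = 2891746779868845075610510; 2891746779868845075610510 < 2910383045673370361328125? YES
  n = 2171: C(2171, 9) = 2903784578674959601827205; 2903784578674959601827205 < 2910383045673370361328125? YES
  n = 2172: C(2172, 9) = 2915866900084148060642020; 2915866900084148060642020 < 2910383045673370361328125? NO
  n = 2173: C(2173, 9) = 2927993888115921319674265; 2927993888115921319674265 < 2910383045673370361328125? NO
The largest n with C(n, 9) < 2910383045673370361328125 is n = 2171 (where E[X] = 580756915734991920365441/582076609134674072265625 ≈ 0.99773). Hence R_5(9) > 2171, i.e. R_5(9) ≥ 2172.

Largest n = 2171; hence R_5(9) > 2171.


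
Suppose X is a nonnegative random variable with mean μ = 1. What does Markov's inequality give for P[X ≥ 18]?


μ = E[X] = 1, a = 18.
Markov: P[X ≥ 18] ≤ μ/a = (1)/18 = 1/18.
Numerically: ≈ 0.056.
(Since a = 18 > μ = 1.000, the bound 1/18 is < 1 and informative.)

P[X ≥ 18] ≤ 1/18 ≈ 0.056.


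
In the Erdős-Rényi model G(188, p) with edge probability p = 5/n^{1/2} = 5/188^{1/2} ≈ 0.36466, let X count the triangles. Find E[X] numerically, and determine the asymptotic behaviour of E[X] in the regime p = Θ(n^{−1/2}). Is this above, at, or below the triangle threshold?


Number of potential triangles: C(188, 3) = 1089836.
Each occurs with probability p³ ≈ (0.36466)³ ≈ 4.8492351e-02.
By linearity: E[X] = C(188, 3)·p³ ≈ 1089836 · 4.8492351e-02 ≈ 52848.70973.
Since α = 1/2 < 1, p = c/n^{1/2} ≫ 1/n is above the triangle threshold p ~ 1/n. Asymptotically E[X] ~ (c³/6)·n^{3(1−α)} = (5³/6)·n^{1.5} → ∞; triangles are abundant w.h.p.

E[X] ≈ 52848.70973; in regime p = Θ(1/n^{1/2}) E[X] diverges (above the triangle threshold p ~ 1/n).


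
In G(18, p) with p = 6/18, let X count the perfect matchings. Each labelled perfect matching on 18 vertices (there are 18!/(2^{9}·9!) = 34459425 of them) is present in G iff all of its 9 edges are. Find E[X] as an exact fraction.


K_18 has 18!/(2^{9}·9!) = 34459425 labelled perfect matchings.
For each such perfect matching H, let X_H = 1 if all 9 edges of H are present in G. Then P[X_H = 1] = p^{9} = (1/3)^{9} = 1/19683.
By linearity: E[X] = Σ_H E[X_H] = 34459425 · p^{9} = 34459425 · 1/19683 = 425425/243.
Numerically: E[X] ≈ 1750.7.

E[X] = 34459425 · (1/3)^{9} = 425425/243 ≈ 1750.7.


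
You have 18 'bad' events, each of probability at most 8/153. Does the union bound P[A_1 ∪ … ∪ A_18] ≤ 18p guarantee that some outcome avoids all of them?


Union bound: P[∪_{i=1}^{18} A_i] ≤ Σ_i P[A_i] ≤ 18·p = 18·(8/153) = 16/17.
Numerically: 16/17 ≈ 0.94118.
Is 16/17 < 1? YES.
Since P[∪ A_i] ≤ 16/17 < 1, the complement has P[∩ A_i^c] ≥ 1 − 16/17 = 1/17 > 0, so some outcome avoids every A_i.

18·p = 16/17 ≈ 0.94118; existence CERTIFIED by the union bound.
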